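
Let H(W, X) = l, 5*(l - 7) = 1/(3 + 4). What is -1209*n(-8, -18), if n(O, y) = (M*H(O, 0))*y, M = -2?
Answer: -10706904/35 ≈ -3.0591e+5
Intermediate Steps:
l = 246/35 (l = 7 + 1/(5*(3 + 4)) = 7 + (1/5)/7 = 7 + (1/5)*(1/7) = 7 + 1/35 = 246/35 ≈ 7.0286)
H(W, X) = 246/35
n(O, y) = -492*y/35 (n(O, y) = (-2*246/35)*y = -492*y/35)
-1209*n(-8, -18) = -(-594828)*(-18)/35 = -1209*8856/35 = -10706904/35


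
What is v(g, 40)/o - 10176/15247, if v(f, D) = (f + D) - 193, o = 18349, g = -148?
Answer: -191308771/279767203 ≈ -0.68381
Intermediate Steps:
v(f, D) = -193 + D + f (v(f, D) = (D + f) - 193 = -193 + D + f)
v(g, 40)/o - 10176/15247 = (-193 + 40 - 148)/18349 - 10176/15247 = -301*1/18349 - 10176*1/15247 = -301/18349 - 10176/15247 = -191308771/279767203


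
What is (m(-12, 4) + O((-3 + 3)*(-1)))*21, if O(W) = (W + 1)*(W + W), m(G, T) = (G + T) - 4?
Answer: -252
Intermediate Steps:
m(G, T) = -4 + G + T
O(W) = 2*W*(1 + W) (O(W) = (1 + W)*(2*W) = 2*W*(1 + W))
(m(-12, 4) + O((-3 + 3)*(-1)))*21 = ((-4 - 12 + 4) + 2*((-3 + 3)*(-1))*(1 + (-3 + 3)*(-1)))*21 = (-12 + 2*(0*(-1))*(1 + 0*(-1)))*21 = (-12 + 2*0*(1 + 0))*21 = (-12 + 2*0*1)*21 = (-12 + 0)*21 = -12*21 = -252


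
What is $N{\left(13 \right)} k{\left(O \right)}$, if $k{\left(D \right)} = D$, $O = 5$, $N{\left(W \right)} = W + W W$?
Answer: $910$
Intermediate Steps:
$N{\left(W \right)} = W + W^{2}$
$N{\left(13 \right)} k{\left(O \right)} = 13 \left(1 + 13\right) 5 = 13 \cdot 14 \cdot 5 = 182 \cdot 5 = 910$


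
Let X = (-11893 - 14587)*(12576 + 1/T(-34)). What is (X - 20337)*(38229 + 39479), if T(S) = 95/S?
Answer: -491692976311972/19 ≈ -2.5879e+13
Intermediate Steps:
X = -6327057056/19 (X = (-11893 - 14587)*(12576 + 1/(95/(-34))) = -26480*(12576 + 1/(95*(-1/34))) = -26480*(12576 + 1/(-95/34)) = -26480*(12576 - 34/95) = -26480*1194686/95 = -6327057056/19 ≈ -3.3300e+8)
(X - 20337)*(38229 + 39479) = (-6327057056/19 - 20337)*(38229 + 39479) = -6327443459/19*77708 = -491692976311972/19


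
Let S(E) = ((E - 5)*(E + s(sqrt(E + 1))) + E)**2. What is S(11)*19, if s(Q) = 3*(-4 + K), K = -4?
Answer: 85291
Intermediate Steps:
s(Q) = -24 (s(Q) = 3*(-4 - 4) = 3*(-8) = -24)
S(E) = (E + (-24 + E)*(-5 + E))**2 (S(E) = ((E - 5)*(E - 24) + E)**2 = ((-5 + E)*(-24 + E) + E)**2 = ((-24 + E)*(-5 + E) + E)**2 = (E + (-24 + E)*(-5 + E))**2)
S(11)*19 = (120 + 11**2 - 28*11)**2*19 = (120 + 121 - 308)**2*19 = (-67)**2*19 = 4489*19 = 85291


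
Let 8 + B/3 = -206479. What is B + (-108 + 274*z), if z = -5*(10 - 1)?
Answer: -631899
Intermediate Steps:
z = -45 (z = -5*9 = -45)
B = -619461 (B = -24 + 3*(-206479) = -24 - 619437 = -619461)
B + (-108 + 274*z) = -619461 + (-108 + 274*(-45)) = -619461 + (-108 - 12330) = -619461 - 12438 = -631899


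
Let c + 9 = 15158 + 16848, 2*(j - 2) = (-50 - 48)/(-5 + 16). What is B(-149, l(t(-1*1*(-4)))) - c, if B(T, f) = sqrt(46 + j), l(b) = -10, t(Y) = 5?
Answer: -31997 + sqrt(5269)/11 ≈ -31990.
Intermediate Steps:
j = -27/11 (j = 2 + ((-50 - 48)/(-5 + 16))/2 = 2 + (-98/11)/2 = 2 + (-98*1/11)/2 = 2 + (1/2)*(-98/11) = 2 - 49/11 = -27/11 ≈ -2.4545)
B(T, f) = sqrt(5269)/11 (B(T, f) = sqrt(46 - 27/11) = sqrt(479/11) = sqrt(5269)/11)
c = 31997 (c = -9 + (15158 + 16848) = -9 + 32006 = 31997)
B(-149, l(t(-1*1*(-4)))) - c = sqrt(5269)/11 - 1*31997 = sqrt(5269)/11 - 31997 = -31997 + sqrt(5269)/11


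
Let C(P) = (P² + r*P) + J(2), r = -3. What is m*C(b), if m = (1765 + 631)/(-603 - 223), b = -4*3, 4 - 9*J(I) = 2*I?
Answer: -215640/413 ≈ -522.13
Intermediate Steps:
J(I) = 4/9 - 2*I/9
b = -12
C(P) = P² - 3*P (C(P) = (P² - 3*P) + (4/9 - 2/9*2) = (P² - 3*P) + (4/9 - 4/9) = (P² - 3*P) + 0 = P² - 3*P)
m = -1198/413 (m = 2396/(-826) = 2396*(-1/826) = -1198/413 ≈ -2.9007)
m*C(b) = -(-14376)*(-3 - 12)/413 = -(-14376)*(-15)/413 = -1198/413*180 = -215640/413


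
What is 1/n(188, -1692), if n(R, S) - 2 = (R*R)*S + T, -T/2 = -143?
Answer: -1/59801760 ≈ -1.6722e-8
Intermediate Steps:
T = 286 (T = -2*(-143) = 286)
n(R, S) = 288 + S*R**2 (n(R, S) = 2 + ((R*R)*S + 286) = 2 + (R**2*S + 286) = 2 + (S*R**2 + 286) = 2 + (286 + S*R**2) = 288 + S*R**2)
1/n(188, -1692) = 1/(288 - 1692*188**2) = 1/(288 - 1692*35344) = 1/(288 - 59802048) = 1/(-59801760) = -1/59801760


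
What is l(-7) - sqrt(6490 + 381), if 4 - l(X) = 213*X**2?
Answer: -10433 - sqrt(6871) ≈ -10516.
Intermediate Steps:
l(X) = 4 - 213*X**2
l(-7) - sqrt(6490 + 381) = (4 - 213*(-7)**2) - sqrt(6490 + 381) = (4 - 213*49) - sqrt(6871) = (4 - 10437) - sqrt(6871) = -10433 - sqrt(6871)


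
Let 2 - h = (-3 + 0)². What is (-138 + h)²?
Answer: 21025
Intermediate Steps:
h = -7 (h = 2 - (-3 + 0)² = 2 - 1*(-3)² = 2 - 1*9 = 2 - 9 = -7)
(-138 + h)² = (-138 - 7)² = (-145)² = 21025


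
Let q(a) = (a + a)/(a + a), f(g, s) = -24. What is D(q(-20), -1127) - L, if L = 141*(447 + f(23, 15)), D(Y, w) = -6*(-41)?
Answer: -59397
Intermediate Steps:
q(a) = 1 (q(a) = (2*a)/((2*a)) = (2*a)*(1/(2*a)) = 1)
D(Y, w) = 246
L = 59643 (L = 141*(447 - 24) = 141*423 = 59643)
D(q(-20), -1127) - L = 246 - 1*59643 = 246 - 59643 = -59397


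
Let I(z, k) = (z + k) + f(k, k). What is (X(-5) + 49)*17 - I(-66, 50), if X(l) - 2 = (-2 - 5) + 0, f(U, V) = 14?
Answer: 750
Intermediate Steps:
X(l) = -5 (X(l) = 2 + ((-2 - 5) + 0) = 2 + (-7 + 0) = 2 - 7 = -5)
I(z, k) = 14 + k + z (I(z, k) = (z + k) + 14 = (k + z) + 14 = 14 + k + z)
(X(-5) + 49)*17 - I(-66, 50) = (-5 + 49)*17 - (14 + 50 - 66) = 44*17 - 1*(-2) = 748 + 2 = 750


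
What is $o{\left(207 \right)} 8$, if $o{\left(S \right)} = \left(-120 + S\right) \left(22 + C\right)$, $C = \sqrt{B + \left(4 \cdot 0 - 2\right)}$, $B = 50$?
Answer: $15312 + 2784 \sqrt{3} \approx 20134.0$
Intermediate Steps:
$C = 4 \sqrt{3}$ ($C = \sqrt{50 + \left(4 \cdot 0 - 2\right)} = \sqrt{50 + \left(0 - 2\right)} = \sqrt{50 - 2} = \sqrt{48} = 4 \sqrt{3} \approx 6.9282$)
$o{\left(S \right)} = \left(-120 + S\right) \left(22 + 4 \sqrt{3}\right)$
$o{\left(207 \right)} 8 = \left(-2640 - 480 \sqrt{3} + 22 \cdot 207 + 4 \cdot 207 \sqrt{3}\right) 8 = \left(-2640 - 480 \sqrt{3} + 4554 + 828 \sqrt{3}\right) 8 = \left(1914 + 348 \sqrt{3}\right) 8 = 15312 + 2784 \sqrt{3}$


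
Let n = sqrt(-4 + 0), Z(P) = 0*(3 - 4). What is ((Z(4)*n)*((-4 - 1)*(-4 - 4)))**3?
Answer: 0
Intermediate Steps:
Z(P) = 0 (Z(P) = 0*(-1) = 0)
n = 2*I (n = sqrt(-4) = 2*I ≈ 2.0*I)
((Z(4)*n)*((-4 - 1)*(-4 - 4)))**3 = ((0*(2*I))*((-4 - 1)*(-4 - 4)))**3 = (0*(-5*(-8)))**3 = (0*40)**3 = 0**3 = 0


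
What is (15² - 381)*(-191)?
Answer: 29796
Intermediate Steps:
(15² - 381)*(-191) = (225 - 381)*(-191) = -156*(-191) = 29796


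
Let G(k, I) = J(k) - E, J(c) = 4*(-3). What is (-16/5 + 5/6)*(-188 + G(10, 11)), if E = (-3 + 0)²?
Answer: 14839/30 ≈ 494.63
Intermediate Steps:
E = 9 (E = (-3)² = 9)
J(c) = -12
G(k, I) = -21 (G(k, I) = -12 - 1*9 = -12 - 9 = -21)
(-16/5 + 5/6)*(-188 + G(10, 11)) = (-16/5 + 5/6)*(-188 - 21) = (-16*⅕ + 5*(⅙))*(-209) = (-16/5 + ⅚)*(-209) = -71/30*(-209) = 14839/30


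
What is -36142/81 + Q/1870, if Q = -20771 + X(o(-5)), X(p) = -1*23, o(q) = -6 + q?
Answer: -34634927/75735 ≈ -457.32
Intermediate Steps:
X(p) = -23
Q = -20794 (Q = -20771 - 23 = -20794)
-36142/81 + Q/1870 = -36142/81 - 20794/1870 = -36142*1/81 - 20794*1/1870 = -36142/81 - 10397/935 = -34634927/75735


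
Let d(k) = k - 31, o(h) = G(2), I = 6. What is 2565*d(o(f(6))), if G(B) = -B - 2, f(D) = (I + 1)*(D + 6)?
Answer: -89775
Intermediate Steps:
f(D) = 42 + 7*D (f(D) = (6 + 1)*(D + 6) = 7*(6 + D) = 42 + 7*D)
G(B) = -2 - B
o(h) = -4 (o(h) = -2 - 1*2 = -2 - 2 = -4)
d(k) = -31 + k
2565*d(o(f(6))) = 2565*(-31 - 4) = 2565*(-35) = -89775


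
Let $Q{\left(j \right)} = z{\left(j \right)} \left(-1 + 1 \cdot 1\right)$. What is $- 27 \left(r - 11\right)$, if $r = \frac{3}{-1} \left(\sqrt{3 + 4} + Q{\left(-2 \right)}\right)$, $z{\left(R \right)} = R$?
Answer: $297 + 81 \sqrt{7} \approx 511.31$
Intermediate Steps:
$Q{\left(j \right)} = 0$ ($Q{\left(j \right)} = j \left(-1 + 1 \cdot 1\right) = j \left(-1 + 1\right) = j 0 = 0$)
$r = - 3 \sqrt{7}$ ($r = \frac{3}{-1} \left(\sqrt{3 + 4} + 0\right) = 3 \left(-1\right) \left(\sqrt{7} + 0\right) = - 3 \sqrt{7} \approx -7.9373$)
$- 27 \left(r - 11\right) = - 27 \left(- 3 \sqrt{7} - 11\right) = - 27 \left(-11 - 3 \sqrt{7}\right) = 297 + 81 \sqrt{7}$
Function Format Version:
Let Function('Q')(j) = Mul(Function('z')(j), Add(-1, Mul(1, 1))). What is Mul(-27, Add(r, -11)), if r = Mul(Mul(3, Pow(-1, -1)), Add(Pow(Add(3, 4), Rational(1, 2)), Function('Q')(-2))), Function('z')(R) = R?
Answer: Add(297, Mul(81, Pow(7, Rational(1, 2)))) ≈ 511.31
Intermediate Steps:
Function('Q')(j) = 0 (Function('Q')(j) = Mul(j, Add(-1, Mul(1, 1))) = Mul(j, Add(-1, 1)) = Mul(j, 0) = 0)
r = Mul(-3, Pow(7, Rational(1, 2))) (r = Mul(Mul(3, Pow(-1, -1)), Add(Pow(Add(3, 4), Rational(1, 2)), 0)) = Mul(Mul(3, -1), Add(Pow(7, Rational(1, 2)), 0)) = Mul(-3, Pow(7, Rational(1, 2))) ≈ -7.9373)
Mul(-27, Add(r, -11)) = Mul(-27, Add(Mul(-3, Pow(7, Rational(1, 2))), -11)) = Mul(-27, Add(-11, Mul(-3, Pow(7, Rational(1, 2))))) = Add(297, Mul(81, Pow(7, Rational(1, 2))))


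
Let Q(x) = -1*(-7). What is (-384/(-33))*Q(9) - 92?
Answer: -116/11 ≈ -10.545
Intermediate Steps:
Q(x) = 7
(-384/(-33))*Q(9) - 92 = -384/(-33)*7 - 92 = -384*(-1/33)*7 - 92 = (128/11)*7 - 92 = 896/11 - 92 = -116/11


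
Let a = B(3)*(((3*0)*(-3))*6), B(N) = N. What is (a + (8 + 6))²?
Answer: 196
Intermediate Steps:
a = 0 (a = 3*(((3*0)*(-3))*6) = 3*((0*(-3))*6) = 3*(0*6) = 3*0 = 0)
(a + (8 + 6))² = (0 + (8 + 6))² = (0 + 14)² = 14² = 196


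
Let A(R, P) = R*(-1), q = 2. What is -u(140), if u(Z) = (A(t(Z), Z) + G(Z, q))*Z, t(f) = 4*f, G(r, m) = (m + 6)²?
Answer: 69440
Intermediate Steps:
G(r, m) = (6 + m)²
A(R, P) = -R
u(Z) = Z*(64 - 4*Z) (u(Z) = (-4*Z + (6 + 2)²)*Z = (-4*Z + 8²)*Z = (-4*Z + 64)*Z = (64 - 4*Z)*Z = Z*(64 - 4*Z))
-u(140) = -4*140*(16 - 1*140) = -4*140*(16 - 140) = -4*140*(-124) = -1*(-69440) = 69440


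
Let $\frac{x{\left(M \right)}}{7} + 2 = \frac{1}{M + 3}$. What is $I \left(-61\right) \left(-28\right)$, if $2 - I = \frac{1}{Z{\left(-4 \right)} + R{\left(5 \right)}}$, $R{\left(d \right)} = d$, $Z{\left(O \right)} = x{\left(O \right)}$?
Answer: $\frac{14091}{4} \approx 3522.8$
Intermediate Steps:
$x{\left(M \right)} = -14 + \frac{7}{3 + M}$ ($x{\left(M \right)} = -14 + \frac{7}{M + 3} = -14 + \frac{7}{3 + M}$)
$Z{\left(O \right)} = \frac{7 \left(-5 - 2 O\right)}{3 + O}$
$I = \frac{33}{16}$ ($I = 2 - \frac{1}{\frac{7 \left(-5 - -8\right)}{3 - 4} + 5} = 2 - \frac{1}{\frac{7 \left(-5 + 8\right)}{-1} + 5} = 2 - \frac{1}{7 \left(-1\right) 3 + 5} = 2 - \frac{1}{-21 + 5} = 2 - \frac{1}{-16} = 2 - - \frac{1}{16} = 2 + \frac{1}{16} = \frac{33}{16} \approx 2.0625$)
$I \left(-61\right) \left(-28\right) = \frac{33}{16} \left(-61\right) \left(-28\right) = \left(- \frac{2013}{16}\right) \left(-28\right) = \frac{14091}{4}$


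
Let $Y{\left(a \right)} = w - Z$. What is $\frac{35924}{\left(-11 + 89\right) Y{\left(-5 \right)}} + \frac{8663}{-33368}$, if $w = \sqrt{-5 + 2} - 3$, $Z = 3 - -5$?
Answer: $- \frac{1658702611}{40341912} - \frac{8981 i \sqrt{3}}{2418} \approx -41.116 - 6.4332 i$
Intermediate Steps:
$Z = 8$ ($Z = 3 + 5 = 8$)
$w = -3 + i \sqrt{3}$ ($w = \sqrt{-3} - 3 = i \sqrt{3} - 3 = -3 + i \sqrt{3} \approx -3.0 + 1.732 i$)
$Y{\left(a \right)} = -11 + i \sqrt{3}$ ($Y{\left(a \right)} = \left(-3 + i \sqrt{3}\right) - 8 = -11 + i \sqrt{3}$)
$\frac{35924}{\left(-11 + 89\right) Y{\left(-5 \right)}} + \frac{8663}{-33368} = \frac{35924}{\left(-11 + 89\right) \left(-11 + i \sqrt{3}\right)} + \frac{8663}{-33368} = \frac{35924}{78 \left(-11 + i \sqrt{3}\right)} + 8663 \left(- \frac{1}{33368}\right) = \frac{35924}{-858 + 78 i \sqrt{3}} - \frac{8663}{33368} = - \frac{8663}{33368} + \frac{35924}{-858 + 78 i \sqrt{3}}$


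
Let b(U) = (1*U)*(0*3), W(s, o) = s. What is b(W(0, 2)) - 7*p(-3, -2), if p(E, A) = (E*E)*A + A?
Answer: 140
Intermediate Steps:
p(E, A) = A + A*E**2 (p(E, A) = E**2*A + A = A*E**2 + A = A + A*E**2)
b(U) = 0 (b(U) = U*0 = 0)
b(W(0, 2)) - 7*p(-3, -2) = 0 - (-14)*(1 + (-3)**2) = 0 - (-14)*(1 + 9) = 0 - (-14)*10 = 0 - 7*(-20) = 0 + 140 = 140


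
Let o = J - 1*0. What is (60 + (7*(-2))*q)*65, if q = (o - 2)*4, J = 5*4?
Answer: -61620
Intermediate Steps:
J = 20
o = 20 (o = 20 - 1*0 = 20 + 0 = 20)
q = 72 (q = (20 - 2)*4 = 18*4 = 72)
(60 + (7*(-2))*q)*65 = (60 + (7*(-2))*72)*65 = (60 - 14*72)*65 = (60 - 1008)*65 = -948*65 = -61620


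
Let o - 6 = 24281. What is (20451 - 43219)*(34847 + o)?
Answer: -1346362912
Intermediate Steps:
o = 24287 (o = 6 + 24281 = 24287)
(20451 - 43219)*(34847 + o) = (20451 - 43219)*(34847 + 24287) = -22768*59134 = -1346362912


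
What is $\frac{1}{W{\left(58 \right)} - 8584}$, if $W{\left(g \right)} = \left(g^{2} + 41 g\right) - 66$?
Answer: $- \frac{1}{2908} \approx -0.00034388$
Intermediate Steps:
$W{\left(g \right)} = -66 + g^{2} + 41 g$
$\frac{1}{W{\left(58 \right)} - 8584} = \frac{1}{\left(-66 + 58^{2} + 41 \cdot 58\right) - 8584} = \frac{1}{\left(-66 + 3364 + 2378\right) - 8584} = \frac{1}{5676 - 8584} = \frac{1}{-2908} = - \frac{1}{2908}$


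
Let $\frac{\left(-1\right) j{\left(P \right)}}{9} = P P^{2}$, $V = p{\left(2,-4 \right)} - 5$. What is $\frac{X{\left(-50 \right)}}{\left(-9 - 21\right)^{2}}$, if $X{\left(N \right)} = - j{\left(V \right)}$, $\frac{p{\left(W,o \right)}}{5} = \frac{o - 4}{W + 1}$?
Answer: $- \frac{6655}{108} \approx -61.62$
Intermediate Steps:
$p{\left(W,o \right)} = \frac{5 \left(-4 + o\right)}{1 + W}$ ($p{\left(W,o \right)} = 5 \frac{o - 4}{W + 1} = 5 \frac{-4 + o}{1 + W} = \frac{5 \left(-4 + o\right)}{1 + W}$)
$V = - \frac{55}{3}$ ($V = \frac{5 \left(-4 - 4\right)}{1 + 2} - 5 = 5 \cdot \frac{1}{3} \left(-8\right) - 5 = - \frac{40}{3} - 5 = - \frac{55}{3} \approx -18.333$)
$j{\left(P \right)} = - 9 P^{3}$ ($j{\left(P \right)} = - 9 P P^{2} = - 9 P^{3}$)
$X{\left(N \right)} = - \frac{166375}{3}$ ($X{\left(N \right)} = - \left(-9\right) \left(- \frac{55}{3}\right)^{3} = - \frac{\left(-9\right) \left(-166375\right)}{27} = \left(-1\right) \frac{166375}{3} = - \frac{166375}{3}$)
$\frac{X{\left(-50 \right)}}{\left(-9 - 21\right)^{2}} = - \frac{166375}{3 \left(-9 - 21\right)^{2}} = - \frac{166375}{3 \left(-30\right)^{2}} = - \frac{166375}{3 \cdot 900} = \left(- \frac{166375}{3}\right) \frac{1}{900} = - \frac{6655}{108}$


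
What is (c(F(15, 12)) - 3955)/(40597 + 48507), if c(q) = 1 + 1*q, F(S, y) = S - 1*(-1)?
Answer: -1969/44552 ≈ -0.044196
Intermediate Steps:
F(S, y) = 1 + S (F(S, y) = S + 1 = 1 + S)
c(q) = 1 + q
(c(F(15, 12)) - 3955)/(40597 + 48507) = ((1 + (1 + 15)) - 3955)/(40597 + 48507) = ((1 + 16) - 3955)/89104 = (17 - 3955)*(1/89104) = -3938*1/89104 = -1969/44552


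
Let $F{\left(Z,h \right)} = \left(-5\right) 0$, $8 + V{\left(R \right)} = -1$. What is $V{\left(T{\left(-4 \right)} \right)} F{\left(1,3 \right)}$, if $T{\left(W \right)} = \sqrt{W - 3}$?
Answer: $0$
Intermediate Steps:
$T{\left(W \right)} = \sqrt{-3 + W}$
$V{\left(R \right)} = -9$ ($V{\left(R \right)} = -8 - 1 = -9$)
$F{\left(Z,h \right)} = 0$
$V{\left(T{\left(-4 \right)} \right)} F{\left(1,3 \right)} = \left(-9\right) 0 = 0$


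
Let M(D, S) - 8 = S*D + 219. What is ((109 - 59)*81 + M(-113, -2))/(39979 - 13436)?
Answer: 237/1397 ≈ 0.16965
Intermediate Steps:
M(D, S) = 227 + D*S (M(D, S) = 8 + (S*D + 219) = 8 + (D*S + 219) = 8 + (219 + D*S) = 227 + D*S)
((109 - 59)*81 + M(-113, -2))/(39979 - 13436) = ((109 - 59)*81 + (227 - 113*(-2)))/(39979 - 13436) = (50*81 + (227 + 226))/26543 = (4050 + 453)*(1/26543) = 4503*(1/26543) = 237/1397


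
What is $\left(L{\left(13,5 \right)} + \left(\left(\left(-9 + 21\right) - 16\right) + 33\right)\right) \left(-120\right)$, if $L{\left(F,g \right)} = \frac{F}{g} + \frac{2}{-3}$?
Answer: $-3712$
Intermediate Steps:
$L{\left(F,g \right)} = - \frac{2}{3} + \frac{F}{g}$ ($L{\left(F,g \right)} = \frac{F}{g} + 2 \left(- \frac{1}{3}\right) = \frac{F}{g} - \frac{2}{3} = - \frac{2}{3} + \frac{F}{g}$)
$\left(L{\left(13,5 \right)} + \left(\left(\left(-9 + 21\right) - 16\right) + 33\right)\right) \left(-120\right) = \left(\left(- \frac{2}{3} + \frac{13}{5}\right) + \left(\left(\left(-9 + 21\right) - 16\right) + 33\right)\right) \left(-120\right) = \left(\left(- \frac{2}{3} + 13 \cdot \frac{1}{5}\right) + \left(\left(12 - 16\right) + 33\right)\right) \left(-120\right) = \left(\left(- \frac{2}{3} + \frac{13}{5}\right) + \left(-4 + 33\right)\right) \left(-120\right) = \left(\frac{29}{15} + 29\right) \left(-120\right) = \frac{464}{15} \left(-120\right) = -3712$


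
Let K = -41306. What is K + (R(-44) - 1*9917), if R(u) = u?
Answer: -51267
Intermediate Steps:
K + (R(-44) - 1*9917) = -41306 + (-44 - 1*9917) = -41306 + (-44 - 9917) = -41306 - 9961 = -51267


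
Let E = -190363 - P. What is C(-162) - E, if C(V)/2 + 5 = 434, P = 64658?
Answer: 255879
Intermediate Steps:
C(V) = 858 (C(V) = -10 + 2*434 = -10 + 868 = 858)
E = -255021 (E = -190363 - 1*64658 = -190363 - 64658 = -255021)
C(-162) - E = 858 - 1*(-255021) = 858 + 255021 = 255879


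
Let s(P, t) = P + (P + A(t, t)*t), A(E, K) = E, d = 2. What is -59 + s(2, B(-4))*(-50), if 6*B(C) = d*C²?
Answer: -15131/9 ≈ -1681.2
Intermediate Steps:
B(C) = C²/3 (B(C) = (2*C²)/6 = C²/3)
s(P, t) = t² + 2*P (s(P, t) = P + (P + t*t) = P + (P + t²) = t² + 2*P)
-59 + s(2, B(-4))*(-50) = -59 + (((⅓)*(-4)²)² + 2*2)*(-50) = -59 + (((⅓)*16)² + 4)*(-50) = -59 + ((16/3)² + 4)*(-50) = -59 + (256/9 + 4)*(-50) = -59 + (292/9)*(-50) = -59 - 14600/9 = -15131/9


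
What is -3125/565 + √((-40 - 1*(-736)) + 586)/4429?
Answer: -625/113 + √1282/4429 ≈ -5.5229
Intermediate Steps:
-3125/565 + √((-40 - 1*(-736)) + 586)/4429 = -3125*1/565 + √((-40 + 736) + 586)*(1/4429) = -625/113 + √(696 + 586)*(1/4429) = -625/113 + √1282*(1/4429) = -625/113 + √1282/4429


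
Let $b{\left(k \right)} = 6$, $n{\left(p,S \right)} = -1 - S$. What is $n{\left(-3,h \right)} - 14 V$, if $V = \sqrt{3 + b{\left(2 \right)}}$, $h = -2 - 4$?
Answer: $-37$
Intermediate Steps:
$h = -6$
$V = 3$ ($V = \sqrt{3 + 6} = \sqrt{9} = 3$)
$n{\left(-3,h \right)} - 14 V = \left(-1 - -6\right) - 42 = \left(-1 + 6\right) - 42 = 5 - 42 = -37$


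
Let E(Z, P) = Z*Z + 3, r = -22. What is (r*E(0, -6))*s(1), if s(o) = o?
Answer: -66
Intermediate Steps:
E(Z, P) = 3 + Z² (E(Z, P) = Z² + 3 = 3 + Z²)
(r*E(0, -6))*s(1) = -22*(3 + 0²)*1 = -22*(3 + 0)*1 = -22*3*1 = -66*1 = -66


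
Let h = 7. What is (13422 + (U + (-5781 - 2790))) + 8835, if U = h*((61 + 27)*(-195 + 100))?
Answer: -44834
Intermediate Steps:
U = -58520 (U = 7*((61 + 27)*(-195 + 100)) = 7*(88*(-95)) = 7*(-8360) = -58520)
(13422 + (U + (-5781 - 2790))) + 8835 = (13422 + (-58520 + (-5781 - 2790))) + 8835 = (13422 + (-58520 - 8571)) + 8835 = (13422 - 67091) + 8835 = -53669 + 8835 = -44834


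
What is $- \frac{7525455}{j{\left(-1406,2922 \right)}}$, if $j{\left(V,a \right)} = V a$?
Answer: $\frac{2508485}{1369444} \approx 1.8318$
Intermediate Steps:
$- \frac{7525455}{j{\left(-1406,2922 \right)}} = - \frac{7525455}{\left(-1406\right) 2922} = - \frac{7525455}{-4108332} = \left(-7525455\right) \left(- \frac{1}{4108332}\right) = \frac{2508485}{1369444}$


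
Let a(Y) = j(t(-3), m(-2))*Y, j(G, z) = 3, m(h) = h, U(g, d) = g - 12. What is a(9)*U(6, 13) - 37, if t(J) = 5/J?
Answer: -199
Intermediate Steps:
U(g, d) = -12 + g
a(Y) = 3*Y
a(9)*U(6, 13) - 37 = (3*9)*(-12 + 6) - 37 = 27*(-6) - 37 = -162 - 37 = -199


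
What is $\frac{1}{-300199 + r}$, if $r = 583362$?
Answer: $\frac{1}{283163} \approx 3.5315 \cdot 10^{-6}$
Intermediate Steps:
$\frac{1}{-300199 + r} = \frac{1}{-300199 + 583362} = \frac{1}{283163}$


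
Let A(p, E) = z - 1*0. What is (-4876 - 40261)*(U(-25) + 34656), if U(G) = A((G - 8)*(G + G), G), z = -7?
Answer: -1563951913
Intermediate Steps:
A(p, E) = -7 (A(p, E) = -7 - 1*0 = -7 + 0 = -7)
U(G) = -7
(-4876 - 40261)*(U(-25) + 34656) = (-4876 - 40261)*(-7 + 34656) = -45137*34649 = -1563951913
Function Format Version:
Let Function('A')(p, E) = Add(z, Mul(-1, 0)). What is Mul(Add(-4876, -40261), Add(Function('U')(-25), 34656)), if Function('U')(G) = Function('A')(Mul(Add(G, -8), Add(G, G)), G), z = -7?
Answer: -1563951913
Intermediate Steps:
Function('A')(p, E) = -7 (Function('A')(p, E) = Add(-7, Mul(-1, 0)) = Add(-7, 0) = -7)
Function('U')(G) = -7
Mul(Add(-4876, -40261), Add(Function('U')(-25), 34656)) = Mul(Add(-4876, -40261), Add(-7, 34656)) = Mul(-45137, 34649) = -1563951913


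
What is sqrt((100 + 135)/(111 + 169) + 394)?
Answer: sqrt(309554)/28 ≈ 19.871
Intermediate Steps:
sqrt((100 + 135)/(111 + 169) + 394) = sqrt(235/280 + 394) = sqrt(235*(1/280) + 394) = sqrt(47/56 + 394) = sqrt(22111/56) = sqrt(309554)/28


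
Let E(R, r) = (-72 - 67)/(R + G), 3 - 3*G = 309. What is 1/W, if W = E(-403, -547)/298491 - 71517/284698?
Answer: -42914794312590/10780286754713 ≈ -3.9809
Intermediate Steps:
G = -102 (G = 1 - ⅓*309 = 1 - 103 = -102)
E(R, r) = -139/(-102 + R) (E(R, r) = (-72 - 67)/(R - 102) = -139/(-102 + R))
W = -10780286754713/42914794312590 (W = -139/(-102 - 403)/298491 - 71517/284698 = -139/(-505)*(1/298491) - 71517*1/284698 = -139*(-1/505)*(1/298491) - 71517/284698 = (139/505)*(1/298491) - 71517/284698 = 139/150737955 - 71517/284698 = -10780286754713/42914794312590 ≈ -0.25120)
1/W = 1/(-10780286754713/42914794312590) = -42914794312590/10780286754713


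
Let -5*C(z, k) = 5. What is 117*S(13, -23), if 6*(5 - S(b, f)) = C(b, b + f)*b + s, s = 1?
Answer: 819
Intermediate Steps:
C(z, k) = -1 (C(z, k) = -⅕*5 = -1)
S(b, f) = 29/6 + b/6 (S(b, f) = 5 - (-b + 1)/6 = 5 - (1 - b)/6 = 5 + (-⅙ + b/6) = 29/6 + b/6)
117*S(13, -23) = 117*(29/6 + (⅙)*13) = 117*(29/6 + 13/6) = 117*7 = 819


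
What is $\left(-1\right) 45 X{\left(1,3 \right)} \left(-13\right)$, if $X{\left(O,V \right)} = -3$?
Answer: $-1755$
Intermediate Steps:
$\left(-1\right) 45 X{\left(1,3 \right)} \left(-13\right) = \left(-1\right) 45 \left(-3\right) \left(-13\right) = \left(-45\right) \left(-3\right) \left(-13\right) = 135 \left(-13\right) = -1755$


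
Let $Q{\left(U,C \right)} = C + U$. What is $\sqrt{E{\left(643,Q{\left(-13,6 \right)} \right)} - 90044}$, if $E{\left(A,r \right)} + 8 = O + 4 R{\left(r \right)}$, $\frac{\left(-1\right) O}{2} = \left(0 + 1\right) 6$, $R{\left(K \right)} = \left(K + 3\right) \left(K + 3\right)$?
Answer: $300 i \approx 300.0 i$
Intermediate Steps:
$R{\left(K \right)} = \left(3 + K\right)^{2}$ ($R{\left(K \right)} = \left(3 + K\right) \left(3 + K\right) = \left(3 + K\right)^{2}$)
$O = -12$ ($O = - 2 \left(0 + 1\right) 6 = - 2 \cdot 1 \cdot 6 = \left(-2\right) 6 = -12$)
$E{\left(A,r \right)} = -20 + 4 \left(3 + r\right)^{2}$ ($E{\left(A,r \right)} = -8 + \left(-12 + 4 \left(3 + r\right)^{2}\right) = -20 + 4 \left(3 + r\right)^{2}$)
$\sqrt{E{\left(643,Q{\left(-13,6 \right)} \right)} - 90044} = \sqrt{\left(-20 + 4 \left(3 + \left(6 - 13\right)\right)^{2}\right) - 90044} = \sqrt{\left(-20 + 4 \left(3 - 7\right)^{2}\right) - 90044} = \sqrt{\left(-20 + 4 \left(-4\right)^{2}\right) - 90044} = \sqrt{\left(-20 + 4 \cdot 16\right) - 90044} = \sqrt{\left(-20 + 64\right) - 90044} = \sqrt{44 - 90044} = \sqrt{-90000} = 300 i$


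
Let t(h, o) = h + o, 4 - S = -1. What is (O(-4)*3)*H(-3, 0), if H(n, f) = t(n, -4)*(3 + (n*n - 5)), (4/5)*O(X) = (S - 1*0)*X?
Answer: 3675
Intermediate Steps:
S = 5 (S = 4 - 1*(-1) = 4 + 1 = 5)
O(X) = 25*X/4 (O(X) = 5*((5 - 1*0)*X)/4 = 5*((5 + 0)*X)/4 = 5*(5*X)/4 = 25*X/4)
H(n, f) = (-4 + n)*(-2 + n²) (H(n, f) = (n - 4)*(3 + (n*n - 5)) = (-4 + n)*(3 + (n² - 5)) = (-4 + n)*(3 + (-5 + n²)) = (-4 + n)*(-2 + n²))
(O(-4)*3)*H(-3, 0) = (((25/4)*(-4))*3)*((-4 - 3)*(-2 + (-3)²)) = (-25*3)*(-7*(-2 + 9)) = -(-525)*7 = -75*(-49) = 3675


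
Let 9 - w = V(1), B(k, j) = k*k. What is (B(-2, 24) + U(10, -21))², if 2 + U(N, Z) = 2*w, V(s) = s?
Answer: 324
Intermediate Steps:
B(k, j) = k²
w = 8 (w = 9 - 1*1 = 9 - 1 = 8)
U(N, Z) = 14 (U(N, Z) = -2 + 2*8 = -2 + 16 = 14)
(B(-2, 24) + U(10, -21))² = ((-2)² + 14)² = (4 + 14)² = 18² = 324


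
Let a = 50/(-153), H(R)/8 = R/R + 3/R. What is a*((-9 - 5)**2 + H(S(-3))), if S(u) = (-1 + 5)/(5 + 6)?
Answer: -1500/17 ≈ -88.235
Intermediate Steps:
S(u) = 4/11
H(R) = 8 + 24/R (H(R) = 8*(R/R + 3/R) = 8*(1 + 3/R) = 8 + 24/R)
a = -50/153 (a = 50*(-1/153) = -50/153 ≈ -0.32680)
a*((-9 - 5)**2 + H(S(-3))) = -50*((-9 - 5)**2 + (8 + 24/(4/11)))/153 = -50*((-14)**2 + (8 + 24*(11/4)))/153 = -50*(196 + (8 + 66))/153 = -50*(196 + 74)/153 = -50/153*270 = -1500/17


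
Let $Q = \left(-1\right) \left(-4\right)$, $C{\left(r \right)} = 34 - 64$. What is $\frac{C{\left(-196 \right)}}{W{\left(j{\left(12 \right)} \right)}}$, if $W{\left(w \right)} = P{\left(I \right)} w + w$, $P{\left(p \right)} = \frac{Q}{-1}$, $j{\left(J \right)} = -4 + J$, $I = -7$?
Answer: $\frac{5}{4} \approx 1.25$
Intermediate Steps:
$C{\left(r \right)} = -30$
$Q = 4$
$P{\left(p \right)} = -4$ ($P{\left(p \right)} = \frac{4}{-1} = 4 \left(-1\right) = -4$)
$W{\left(w \right)} = - 3 w$ ($W{\left(w \right)} = - 4 w + w = - 3 w$)
$\frac{C{\left(-196 \right)}}{W{\left(j{\left(12 \right)} \right)}} = - \frac{30}{\left(-3\right) \left(-4 + 12\right)} = - \frac{30}{\left(-3\right) 8} = - \frac{30}{-24} = \left(-30\right) \left(- \frac{1}{24}\right) = \frac{5}{4}$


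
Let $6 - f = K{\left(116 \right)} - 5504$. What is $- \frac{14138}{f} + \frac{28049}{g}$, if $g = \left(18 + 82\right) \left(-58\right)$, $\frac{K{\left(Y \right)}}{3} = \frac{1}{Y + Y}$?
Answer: $- \frac{54879606333}{7414238600} \approx -7.4019$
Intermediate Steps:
$K{\left(Y \right)} = \frac{3}{2 Y}$ ($K{\left(Y \right)} = \frac{3}{Y + Y} = \frac{3}{2 Y}$)
$g = -5800$ ($g = 100 \left(-58\right) = -5800$)
$f = \frac{1278317}{232}$ ($f = 6 - \left(\frac{3}{2 \cdot 116} - 5504\right) = 6 - \left(\frac{3}{2} \cdot \frac{1}{116} - 5504\right) = 6 - \left(\frac{3}{232} - 5504\right) = 6 - - \frac{1276925}{232} = 6 + \frac{1276925}{232} = \frac{1278317}{232} \approx 5510.0$)
$- \frac{14138}{f} + \frac{28049}{g} = - \frac{14138}{\frac{1278317}{232}} + \frac{28049}{-5800} = \left(-14138\right) \frac{232}{1278317} + 28049 \left(- \frac{1}{5800}\right) = - \frac{3280016}{1278317} - \frac{28049}{5800} = - \frac{54879606333}{7414238600}$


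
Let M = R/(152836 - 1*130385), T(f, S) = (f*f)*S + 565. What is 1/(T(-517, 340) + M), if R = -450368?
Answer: 22451/2040320049707 ≈ 1.1004e-8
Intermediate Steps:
T(f, S) = 565 + S*f² (T(f, S) = f²*S + 565 = S*f² + 565 = 565 + S*f²)
M = -450368/22451 (M = -450368/(152836 - 1*130385) = -450368/(152836 - 130385) = -450368/22451 ≈ -20.060)
1/(T(-517, 340) + M) = 1/((565 + 340*(-517)²) - 450368/22451) = 1/((565 + 340*267289) - 450368/22451) = 1/((565 + 90878260) - 450368/22451) = 1/(90878825 - 450368/22451) = 1/(2040320049707/22451) = 22451/2040320049707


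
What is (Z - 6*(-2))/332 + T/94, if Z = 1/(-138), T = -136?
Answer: -3037703/2153352 ≈ -1.4107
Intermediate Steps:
Z = -1/138 ≈ -0.0072464
(Z - 6*(-2))/332 + T/94 = (-1/138 - 6*(-2))/332 - 136/94 = (-1/138 - 1*(-12))*(1/332) - 136*1/94 = (-1/138 + 12)*(1/332) - 68/47 = (1655/138)*(1/332) - 68/47 = 1655/45816 - 68/47 = -3037703/2153352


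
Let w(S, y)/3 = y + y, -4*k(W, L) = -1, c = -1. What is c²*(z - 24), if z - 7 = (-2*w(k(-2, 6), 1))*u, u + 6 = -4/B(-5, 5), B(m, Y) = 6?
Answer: 63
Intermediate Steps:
k(W, L) = ¼ (k(W, L) = -¼*(-1) = ¼)
w(S, y) = 6*y (w(S, y) = 3*(y + y) = 3*(2*y) = 6*y)
u = -20/3 (u = -6 - 4/6 = -6 - 4*⅙ = -6 - ⅔ = -20/3 ≈ -6.6667)
z = 87 (z = 7 - 12*(-20/3) = 7 + 80 = 87)
c²*(z - 24) = (-1)²*(87 - 24) = 1*63 = 63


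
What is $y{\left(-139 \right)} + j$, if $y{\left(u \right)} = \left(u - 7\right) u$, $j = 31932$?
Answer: $52226$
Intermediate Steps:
$y{\left(u \right)} = u \left(-7 + u\right)$ ($y{\left(u \right)} = \left(-7 + u\right) u = u \left(-7 + u\right)$)
$y{\left(-139 \right)} + j = - 139 \left(-7 - 139\right) + 31932 = \left(-139\right) \left(-146\right) + 31932 = 20294 + 31932 = 52226$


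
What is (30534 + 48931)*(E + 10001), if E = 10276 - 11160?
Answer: 724482405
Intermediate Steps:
E = -884
(30534 + 48931)*(E + 10001) = (30534 + 48931)*(-884 + 10001) = 79465*9117 = 724482405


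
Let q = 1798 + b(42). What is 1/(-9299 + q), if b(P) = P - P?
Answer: -1/7501 ≈ -0.00013332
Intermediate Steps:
b(P) = 0
q = 1798 (q = 1798 + 0 = 1798)
1/(-9299 + q) = 1/(-9299 + 1798) = 1/(-7501) = -1/7501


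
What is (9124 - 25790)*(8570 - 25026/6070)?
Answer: -433273285042/3035 ≈ -1.4276e+8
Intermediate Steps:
(9124 - 25790)*(8570 - 25026/6070) = -16666*(8570 - 25026*1/6070) = -16666*(8570 - 12513/3035) = -16666*25997437/3035 = -433273285042/3035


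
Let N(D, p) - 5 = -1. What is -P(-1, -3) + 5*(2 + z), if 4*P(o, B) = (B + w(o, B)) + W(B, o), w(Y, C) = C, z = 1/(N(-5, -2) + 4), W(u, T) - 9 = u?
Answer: 85/8 ≈ 10.625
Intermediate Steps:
N(D, p) = 4 (N(D, p) = 5 - 1 = 4)
W(u, T) = 9 + u
z = ⅛ (z = 1/(4 + 4) = 1/8 = ⅛ ≈ 0.12500)
P(o, B) = 9/4 + 3*B/4 (P(o, B) = ((B + B) + (9 + B))/4 = (2*B + (9 + B))/4 = (9 + 3*B)/4 = 9/4 + 3*B/4)
-P(-1, -3) + 5*(2 + z) = -(9/4 + (¾)*(-3)) + 5*(2 + ⅛) = -(9/4 - 9/4) + 5*(17/8) = -1*0 + 85/8 = 0 + 85/8 = 85/8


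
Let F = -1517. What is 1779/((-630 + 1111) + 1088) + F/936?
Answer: -238343/489528 ≈ -0.48688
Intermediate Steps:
1779/((-630 + 1111) + 1088) + F/936 = 1779/((-630 + 1111) + 1088) - 1517/936 = 1779/(481 + 1088) - 1517*1/936 = 1779/1569 - 1517/936 = 1779*(1/1569) - 1517/936 = 593/523 - 1517/936 = -238343/489528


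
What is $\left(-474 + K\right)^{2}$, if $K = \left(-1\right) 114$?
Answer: $345744$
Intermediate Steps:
$K = -114$
$\left(-474 + K\right)^{2} = \left(-474 - 114\right)^{2} = \left(-588\right)^{2} = 345744$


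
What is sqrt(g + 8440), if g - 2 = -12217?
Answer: 5*I*sqrt(151) ≈ 61.441*I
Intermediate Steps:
g = -12215 (g = 2 - 12217 = -12215)
sqrt(g + 8440) = sqrt(-12215 + 8440) = sqrt(-3775) = 5*I*sqrt(151)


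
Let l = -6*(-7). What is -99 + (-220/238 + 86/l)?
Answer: -34942/357 ≈ -97.877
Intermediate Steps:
l = 42
-99 + (-220/238 + 86/l) = -99 + (-220/238 + 86/42) = -99 + (-220*1/238 + 86*(1/42)) = -99 + (-110/119 + 43/21) = -99 + 401/357 = -34942/357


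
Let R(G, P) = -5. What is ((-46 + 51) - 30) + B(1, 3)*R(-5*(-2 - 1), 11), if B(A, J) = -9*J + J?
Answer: 95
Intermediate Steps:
B(A, J) = -8*J
((-46 + 51) - 30) + B(1, 3)*R(-5*(-2 - 1), 11) = ((-46 + 51) - 30) - 8*3*(-5) = (5 - 30) - 24*(-5) = -25 + 120 = 95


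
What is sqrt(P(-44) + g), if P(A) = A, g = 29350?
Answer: sqrt(29306) ≈ 171.19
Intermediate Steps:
sqrt(P(-44) + g) = sqrt(-44 + 29350) = sqrt(29306)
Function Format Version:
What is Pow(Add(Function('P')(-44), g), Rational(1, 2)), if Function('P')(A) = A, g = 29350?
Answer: Pow(29306, Rational(1, 2)) ≈ 171.19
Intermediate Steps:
Pow(Add(Function('P')(-44), g), Rational(1, 2)) = Pow(Add(-44, 29350), Rational(1, 2)) = Pow(29306, Rational(1, 2))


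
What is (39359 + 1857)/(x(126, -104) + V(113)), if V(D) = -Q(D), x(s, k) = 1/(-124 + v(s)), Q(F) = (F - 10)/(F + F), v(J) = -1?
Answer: -1164352000/13101 ≈ -88875.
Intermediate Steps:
Q(F) = (-10 + F)/(2*F) (Q(F) = (-10 + F)/((2*F)) = (-10 + F)*(1/(2*F)) = (-10 + F)/(2*F))
x(s, k) = -1/125 (x(s, k) = 1/(-124 - 1) = 1/(-125) = -1/125)
V(D) = -(-10 + D)/(2*D)
(39359 + 1857)/(x(126, -104) + V(113)) = (39359 + 1857)/(-1/125 + (1/2)*(10 - 1*113)/113) = 41216/(-1/125 + (1/2)*(1/113)*(10 - 113)) = 41216/(-1/125 + (1/2)*(1/113)*(-103)) = 41216/(-1/125 - 103/226) = 41216/(-13101/28250) = 41216*(-28250/13101) = -1164352000/13101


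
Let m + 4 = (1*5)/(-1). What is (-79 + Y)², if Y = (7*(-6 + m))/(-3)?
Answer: 1936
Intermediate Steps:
m = -9 (m = -4 + (1*5)/(-1) = -4 + 5*(-1) = -4 - 5 = -9)
Y = 35 (Y = (7*(-6 - 9))/(-3) = (7*(-15))*(-⅓) = -105*(-⅓) = 35)
(-79 + Y)² = (-79 + 35)² = (-44)² = 1936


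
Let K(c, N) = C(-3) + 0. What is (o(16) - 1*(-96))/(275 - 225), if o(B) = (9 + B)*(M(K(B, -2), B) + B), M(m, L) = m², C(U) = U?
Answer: 721/50 ≈ 14.420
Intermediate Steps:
K(c, N) = -3 (K(c, N) = -3 + 0 = -3)
o(B) = (9 + B)² (o(B) = (9 + B)*((-3)² + B) = (9 + B)*(9 + B) = (9 + B)²)
(o(16) - 1*(-96))/(275 - 225) = ((81 + 16² + 18*16) - 1*(-96))/(275 - 225) = ((81 + 256 + 288) + 96)/50 = (625 + 96)*(1/50) = 721*(1/50) = 721/50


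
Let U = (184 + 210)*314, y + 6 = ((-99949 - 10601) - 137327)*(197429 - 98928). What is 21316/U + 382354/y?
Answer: 130101743642141/755166558473807 ≈ 0.17228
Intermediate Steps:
y = -24416132383 (y = -6 + ((-99949 - 10601) - 137327)*(197429 - 98928) = -6 + (-110550 - 137327)*98501 = -6 - 247877*98501 = -6 - 24416132377 = -24416132383)
U = 123716 (U = 394*314 = 123716)
21316/U + 382354/y = 21316/123716 + 382354/(-24416132383) = 21316*(1/123716) + 382354*(-1/24416132383) = 5329/30929 - 382354/24416132383 = 130101743642141/755166558473807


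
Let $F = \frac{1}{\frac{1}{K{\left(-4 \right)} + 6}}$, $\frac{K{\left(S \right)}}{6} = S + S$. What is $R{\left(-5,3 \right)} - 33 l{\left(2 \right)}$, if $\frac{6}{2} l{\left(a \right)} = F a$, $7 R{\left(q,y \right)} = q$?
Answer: $\frac{6463}{7} \approx 923.29$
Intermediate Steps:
$K{\left(S \right)} = 12 S$ ($K{\left(S \right)} = 6 \left(S + S\right) = 6 \cdot 2 S = 12 S$)
$R{\left(q,y \right)} = \frac{q}{7}$
$F = -42$ ($F = \frac{1}{\frac{1}{12 \left(-4\right) + 6}} = \frac{1}{\frac{1}{-48 + 6}} = \frac{1}{\frac{1}{-42}} = \frac{1}{- \frac{1}{42}} = -42$)
$l{\left(a \right)} = - 14 a$ ($l{\left(a \right)} = \frac{\left(-42\right) a}{3} = - 14 a$)
$R{\left(-5,3 \right)} - 33 l{\left(2 \right)} = \frac{1}{7} \left(-5\right) - 33 \left(\left(-14\right) 2\right) = - \frac{5}{7} - -924 = - \frac{5}{7} + 924 = \frac{6463}{7}$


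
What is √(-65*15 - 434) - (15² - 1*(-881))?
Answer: -1106 + I*√1409 ≈ -1106.0 + 37.537*I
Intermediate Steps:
√(-65*15 - 434) - (15² - 1*(-881)) = √(-975 - 434) - (225 + 881) = √(-1409) - 1*1106 = I*√1409 - 1106 = -1106 + I*√1409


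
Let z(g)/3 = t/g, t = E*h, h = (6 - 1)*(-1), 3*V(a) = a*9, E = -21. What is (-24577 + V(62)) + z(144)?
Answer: -390221/16 ≈ -24389.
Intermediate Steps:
V(a) = 3*a (V(a) = (a*9)/3 = (9*a)/3 = 3*a)
h = -5 (h = 5*(-1) = -5)
t = 105 (t = -21*(-5) = 105)
z(g) = 315/g (z(g) = 3*(105/g) = 315/g)
(-24577 + V(62)) + z(144) = (-24577 + 3*62) + 315/144 = (-24577 + 186) + 315*(1/144) = -24391 + 35/16 = -390221/16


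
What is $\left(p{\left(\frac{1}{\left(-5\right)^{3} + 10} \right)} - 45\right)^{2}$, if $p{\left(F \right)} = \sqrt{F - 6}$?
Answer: $\frac{\left(5175 - i \sqrt{79465}\right)^{2}}{13225} \approx 2019.0 - 220.61 i$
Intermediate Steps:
$p{\left(F \right)} = \sqrt{-6 + F}$
$\left(p{\left(\frac{1}{\left(-5\right)^{3} + 10} \right)} - 45\right)^{2} = \left(\sqrt{-6 + \frac{1}{\left(-5\right)^{3} + 10}} - 45\right)^{2} = \left(\sqrt{-6 + \frac{1}{-125 + 10}} - 45\right)^{2} = \left(\sqrt{-6 + \frac{1}{-115}} - 45\right)^{2} = \left(\sqrt{-6 - \frac{1}{115}} - 45\right)^{2} = \left(\sqrt{- \frac{691}{115}} - 45\right)^{2} = \left(\frac{i \sqrt{79465}}{115} - 45\right)^{2} = \left(-45 + \frac{i \sqrt{79465}}{115}\right)^{2}$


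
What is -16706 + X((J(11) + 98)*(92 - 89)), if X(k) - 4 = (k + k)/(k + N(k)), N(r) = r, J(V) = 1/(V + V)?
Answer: -16701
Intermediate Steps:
J(V) = 1/(2*V)
X(k) = 5 (X(k) = 4 + (k + k)/(k + k) = 4 + (2*k)/((2*k)) = 4 + (2*k)*(1/(2*k)) = 4 + 1 = 5)
-16706 + X((J(11) + 98)*(92 - 89)) = -16706 + 5 = -16701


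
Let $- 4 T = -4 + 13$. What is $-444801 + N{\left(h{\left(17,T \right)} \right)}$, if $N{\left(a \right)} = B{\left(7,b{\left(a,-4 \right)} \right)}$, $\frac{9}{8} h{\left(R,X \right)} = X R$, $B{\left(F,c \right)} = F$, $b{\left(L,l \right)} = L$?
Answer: $-444794$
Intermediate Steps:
$T = - \frac{9}{4}$ ($T = - \frac{-4 + 13}{4} = \left(- \frac{1}{4}\right) 9 = - \frac{9}{4} \approx -2.25$)
$h{\left(R,X \right)} = \frac{8 R X}{9}$ ($h{\left(R,X \right)} = \frac{8 X R}{9} = \frac{8 R X}{9}$)
$N{\left(a \right)} = 7$
$-444801 + N{\left(h{\left(17,T \right)} \right)} = -444801 + 7 = -444794$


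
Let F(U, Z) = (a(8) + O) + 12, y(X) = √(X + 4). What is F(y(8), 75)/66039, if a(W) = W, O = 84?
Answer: 104/66039 ≈ 0.0015748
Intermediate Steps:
y(X) = √(4 + X)
F(U, Z) = 104 (F(U, Z) = (8 + 84) + 12 = 92 + 12 = 104)
F(y(8), 75)/66039 = 104/66039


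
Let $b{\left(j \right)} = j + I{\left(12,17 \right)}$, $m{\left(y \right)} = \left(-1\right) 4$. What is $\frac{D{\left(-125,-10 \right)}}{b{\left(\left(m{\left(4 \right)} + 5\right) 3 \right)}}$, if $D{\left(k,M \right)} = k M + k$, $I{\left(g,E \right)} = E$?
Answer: $\frac{225}{4} \approx 56.25$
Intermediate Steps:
$m{\left(y \right)} = -4$
$D{\left(k,M \right)} = k + M k$ ($D{\left(k,M \right)} = M k + k = k + M k$)
$b{\left(j \right)} = 17 + j$ ($b{\left(j \right)} = j + 17 = 17 + j$)
$\frac{D{\left(-125,-10 \right)}}{b{\left(\left(m{\left(4 \right)} + 5\right) 3 \right)}} = \frac{\left(-125\right) \left(1 - 10\right)}{17 + \left(-4 + 5\right) 3} = \frac{\left(-125\right) \left(-9\right)}{17 + 1 \cdot 3} = \frac{1125}{17 + 3} = \frac{1125}{20} = 1125 \cdot \frac{1}{20} = \frac{225}{4}$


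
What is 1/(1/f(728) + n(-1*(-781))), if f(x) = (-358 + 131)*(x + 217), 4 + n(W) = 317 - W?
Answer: -214515/100393021 ≈ -0.0021368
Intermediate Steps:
n(W) = 313 - W (n(W) = -4 + (317 - W) = 313 - W)
f(x) = -49259 - 227*x (f(x) = -227*(217 + x) = -49259 - 227*x)
1/(1/f(728) + n(-1*(-781))) = 1/(1/(-49259 - 227*728) + (313 - (-1)*(-781))) = 1/(1/(-49259 - 165256) + (313 - 1*781)) = 1/(1/(-214515) + (313 - 781)) = 1/(-1/214515 - 468) = 1/(-100393021/214515) = -214515/100393021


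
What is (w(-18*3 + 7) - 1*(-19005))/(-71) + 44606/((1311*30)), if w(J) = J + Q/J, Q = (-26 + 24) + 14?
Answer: -17447365199/65622105 ≈ -265.88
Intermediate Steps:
Q = 12 (Q = -2 + 14 = 12)
w(J) = J + 12/J
(w(-18*3 + 7) - 1*(-19005))/(-71) + 44606/((1311*30)) = (((-18*3 + 7) + 12/(-18*3 + 7)) - 1*(-19005))/(-71) + 44606/((1311*30)) = (((-6*9 + 7) + 12/(-6*9 + 7)) + 19005)*(-1/71) + 44606/39330 = (((-54 + 7) + 12/(-54 + 7)) + 19005)*(-1/71) + 44606*(1/39330) = ((-47 + 12/(-47)) + 19005)*(-1/71) + 22303/19665 = ((-47 + 12*(-1/47)) + 19005)*(-1/71) + 22303/19665 = ((-47 - 12/47) + 19005)*(-1/71) + 22303/19665 = (-2221/47 + 19005)*(-1/71) + 22303/19665 = (891014/47)*(-1/71) + 22303/19665 = -891014/3337 + 22303/19665 = -17447365199/65622105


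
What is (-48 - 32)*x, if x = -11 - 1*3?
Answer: 1120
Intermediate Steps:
x = -14 (x = -11 - 3 = -14)
(-48 - 32)*x = (-48 - 32)*(-14) = -80*(-14) = 1120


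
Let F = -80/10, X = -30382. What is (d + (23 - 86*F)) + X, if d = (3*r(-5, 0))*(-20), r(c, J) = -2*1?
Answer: -29551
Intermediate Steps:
r(c, J) = -2
F = -8 (F = -80*1/10 = -8)
d = 120 (d = (3*(-2))*(-20) = -6*(-20) = 120)
(d + (23 - 86*F)) + X = (120 + (23 - 86*(-8))) - 30382 = (120 + (23 + 688)) - 30382 = (120 + 711) - 30382 = 831 - 30382 = -29551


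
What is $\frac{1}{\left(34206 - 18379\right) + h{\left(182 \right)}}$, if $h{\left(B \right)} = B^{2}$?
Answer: $\frac{1}{48951} \approx 2.0429 \cdot 10^{-5}$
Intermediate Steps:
$\frac{1}{\left(34206 - 18379\right) + h{\left(182 \right)}} = \frac{1}{\left(34206 - 18379\right) + 182^{2}} = \frac{1}{15827 + 33124} = \frac{1}{48951}$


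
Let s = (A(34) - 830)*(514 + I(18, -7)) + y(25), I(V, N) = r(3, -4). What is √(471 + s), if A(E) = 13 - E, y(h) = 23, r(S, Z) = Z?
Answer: 2*I*√108379 ≈ 658.42*I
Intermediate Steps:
I(V, N) = -4
s = -433987 (s = ((13 - 1*34) - 830)*(514 - 4) + 23 = ((13 - 34) - 830)*510 + 23 = (-21 - 830)*510 + 23 = -851*510 + 23 = -434010 + 23 = -433987)
√(471 + s) = √(471 - 433987) = √(-433516) = 2*I*√108379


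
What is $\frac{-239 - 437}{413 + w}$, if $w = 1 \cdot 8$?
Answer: $- \frac{676}{421} \approx -1.6057$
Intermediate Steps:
$w = 8$
$\frac{-239 - 437}{413 + w} = \frac{-239 - 437}{413 + 8} = - \frac{676}{421}$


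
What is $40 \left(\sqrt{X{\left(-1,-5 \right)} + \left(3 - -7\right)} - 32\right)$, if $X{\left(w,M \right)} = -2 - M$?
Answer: $-1280 + 40 \sqrt{13} \approx -1135.8$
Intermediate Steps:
$40 \left(\sqrt{X{\left(-1,-5 \right)} + \left(3 - -7\right)} - 32\right) = 40 \left(\sqrt{\left(-2 - -5\right) + \left(3 - -7\right)} - 32\right) = 40 \left(\sqrt{\left(-2 + 5\right) + \left(3 + 7\right)} - 32\right) = 40 \left(\sqrt{3 + 10} - 32\right) = 40 \left(\sqrt{13} - 32\right) = 40 \left(-32 + \sqrt{13}\right) = -1280 + 40 \sqrt{13}$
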